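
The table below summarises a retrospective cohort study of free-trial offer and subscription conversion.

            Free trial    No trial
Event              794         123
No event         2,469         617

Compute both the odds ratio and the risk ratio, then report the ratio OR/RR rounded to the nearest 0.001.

1.102

Reading the table with exposure as columns: a = 794 (Free trial, case), b = 2469 (Free trial, non-case), c = 123 (No trial, case), d = 617.
OR = (794·617)/(2469·123) = 489898/303687 = 1.61317
Risk in exposed = 794/3263 = 0.24333; risk in unexposed = 123/740 = 0.16622; RR = 1.46396
OR/RR = 1.61317 / 1.46396 = 1.10192
The outcome is not rare, so the OR lies further from 1 than the RR.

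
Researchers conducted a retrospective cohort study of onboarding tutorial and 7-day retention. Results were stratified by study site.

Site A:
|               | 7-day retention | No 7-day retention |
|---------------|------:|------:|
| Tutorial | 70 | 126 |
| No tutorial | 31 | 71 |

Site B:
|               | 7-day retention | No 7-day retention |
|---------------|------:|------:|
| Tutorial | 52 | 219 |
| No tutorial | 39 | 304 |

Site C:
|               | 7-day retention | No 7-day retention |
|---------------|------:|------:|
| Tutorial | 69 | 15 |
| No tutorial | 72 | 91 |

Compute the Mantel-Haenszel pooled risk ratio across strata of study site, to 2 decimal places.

1.59

RR_MH = Σ(aᵢ·n₀ᵢ/nᵢ) / Σ(cᵢ·n₁ᵢ/nᵢ), with n₁ᵢ = aᵢ+bᵢ (exposed), n₀ᵢ = cᵢ+dᵢ (unexposed), nᵢ = n₁ᵢ+n₀ᵢ.
Stratum 1 (Site A): n₁ = 196, n₀ = 102, n = 298; a·n₀/n = 70·102/298 = 23.9597; c·n₁/n = 31·196/298 = 20.3893
Stratum 2 (Site B): n₁ = 271, n₀ = 343, n = 614; a·n₀/n = 52·343/614 = 29.0489; c·n₁/n = 39·271/614 = 17.2134
Stratum 3 (Site C): n₁ = 84, n₀ = 163, n = 247; a·n₀/n = 69·163/247 = 45.5344; c·n₁/n = 72·84/247 = 24.4858
RR_MH = (23.9597 + 29.0489 + 45.5344) / (20.3893 + 17.2134 + 24.4858) = 98.5430 / 62.0884 = 1.58714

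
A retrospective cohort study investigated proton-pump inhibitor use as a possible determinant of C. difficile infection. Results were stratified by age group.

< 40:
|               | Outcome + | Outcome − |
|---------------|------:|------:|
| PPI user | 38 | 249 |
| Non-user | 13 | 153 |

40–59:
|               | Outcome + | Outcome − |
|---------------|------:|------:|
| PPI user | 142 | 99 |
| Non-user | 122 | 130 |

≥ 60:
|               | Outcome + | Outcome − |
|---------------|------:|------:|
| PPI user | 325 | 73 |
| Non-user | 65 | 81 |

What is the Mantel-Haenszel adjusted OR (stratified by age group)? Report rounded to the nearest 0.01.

OR_MH = Σ(aᵢdᵢ/nᵢ) / Σ(bᵢcᵢ/nᵢ), where nᵢ is the stratum total.
Stratum 1 (< 40): n = 453; a·d/n = 38·153/453 = 12.8344; b·c/n = 249·13/453 = 7.1457
Stratum 2 (40–59): n = 493; a·d/n = 142·130/493 = 37.4442; b·c/n = 99·122/493 = 24.4990
Stratum 3 (≥ 60): n = 544; a·d/n = 325·81/544 = 48.3915; b·c/n = 73·65/544 = 8.7224
OR_MH = (12.8344 + 37.4442 + 48.3915) / (7.1457 + 24.4990 + 8.7224) = 98.6702 / 40.3671 = 2.44432

2.44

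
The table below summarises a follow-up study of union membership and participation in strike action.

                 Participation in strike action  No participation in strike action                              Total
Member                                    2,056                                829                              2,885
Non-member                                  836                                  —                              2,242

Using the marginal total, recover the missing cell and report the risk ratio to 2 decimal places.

The missing cell is in the unexposed row: 2242 − 836 = 1406.
So a = 2056, b = 829, c = 836, d = 1406.
RR = [a/(a+b)] / [c/(c+d)] = (2056/2885) / (836/2242) = 0.71265/0.37288 = 1.91120

1.91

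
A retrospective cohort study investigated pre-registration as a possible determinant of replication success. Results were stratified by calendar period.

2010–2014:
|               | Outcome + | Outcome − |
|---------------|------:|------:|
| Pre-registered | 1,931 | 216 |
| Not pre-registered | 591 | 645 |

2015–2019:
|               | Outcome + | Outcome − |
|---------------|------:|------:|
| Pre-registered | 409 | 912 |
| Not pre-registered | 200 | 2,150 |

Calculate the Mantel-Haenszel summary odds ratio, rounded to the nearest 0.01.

OR_MH = Σ(aᵢdᵢ/nᵢ) / Σ(bᵢcᵢ/nᵢ), where nᵢ is the stratum total.
Stratum 1 (2010–2014): n = 3383; a·d/n = 1931·645/3383 = 368.1629; b·c/n = 216·591/3383 = 37.7346
Stratum 2 (2015–2019): n = 3671; a·d/n = 409·2150/3671 = 239.5396; b·c/n = 912·200/3671 = 49.6867
OR_MH = (368.1629 + 239.5396) / (37.7346 + 49.6867) = 607.7025 / 87.4213 = 6.95142

6.95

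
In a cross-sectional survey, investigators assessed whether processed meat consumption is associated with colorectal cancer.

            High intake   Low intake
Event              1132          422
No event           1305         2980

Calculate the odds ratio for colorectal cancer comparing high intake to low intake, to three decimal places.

Reading the table with exposure as columns: a = 1132 (High intake, case), b = 1305 (High intake, non-case), c = 422 (Low intake, case), d = 2980.
OR = (a·d)/(b·c) = (1132 × 2980) / (1305 × 422) = 3373360 / 550710 = 6.12547
The odds of colorectal cancer are about 6.13 times as high in the high intake group.

6.125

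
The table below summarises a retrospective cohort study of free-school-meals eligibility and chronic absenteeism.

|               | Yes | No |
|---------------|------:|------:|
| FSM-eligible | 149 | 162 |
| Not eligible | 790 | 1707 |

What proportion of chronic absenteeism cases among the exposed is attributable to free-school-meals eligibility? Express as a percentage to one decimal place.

34.0

Cells: a = 149, b = 162, c = 790, d = 1707.
Risk in exposed = 149/311 = 0.47910; risk in unexposed = 790/2497 = 0.31638.
RR = 0.47910/0.31638 = 1.51432
AR% = (RR − 1)/RR × 100 = (1.51432 − 1)/1.51432 × 100 = 33.9637%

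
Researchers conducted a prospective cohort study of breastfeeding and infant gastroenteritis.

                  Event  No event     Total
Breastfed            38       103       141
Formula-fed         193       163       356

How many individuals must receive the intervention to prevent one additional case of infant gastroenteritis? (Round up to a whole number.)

Risk in treated group = 38/141 = 0.26950; risk in control = 193/356 = 0.54213.
Absolute risk reduction = 0.54213 − 0.26950 = 0.27263
NNT = 1 / ARR = 1 / 0.27263 = 3.668 → round up → 4

4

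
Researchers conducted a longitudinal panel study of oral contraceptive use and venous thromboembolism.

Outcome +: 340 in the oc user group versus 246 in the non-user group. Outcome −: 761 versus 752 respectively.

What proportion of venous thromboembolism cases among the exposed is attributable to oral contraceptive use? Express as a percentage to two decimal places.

From the description: a = 340, b = 761, c = 246, d = 752.
Risk in exposed = 340/1101 = 0.30881; risk in unexposed = 246/998 = 0.24649.
RR = 0.30881/0.24649 = 1.25282
AR% = (RR − 1)/RR × 100 = (1.25282 − 1)/1.25282 × 100 = 20.1798%

20.18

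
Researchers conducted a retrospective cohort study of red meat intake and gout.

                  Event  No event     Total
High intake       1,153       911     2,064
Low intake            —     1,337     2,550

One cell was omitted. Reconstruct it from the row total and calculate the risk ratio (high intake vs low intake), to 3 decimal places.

The missing cell is in the unexposed row: 2550 − 1337 = 1213.
So a = 1153, b = 911, c = 1213, d = 1337.
RR = [a/(a+b)] / [c/(c+d)] = (1153/2064) / (1213/2550) = 0.55862/0.47569 = 1.17435

1.174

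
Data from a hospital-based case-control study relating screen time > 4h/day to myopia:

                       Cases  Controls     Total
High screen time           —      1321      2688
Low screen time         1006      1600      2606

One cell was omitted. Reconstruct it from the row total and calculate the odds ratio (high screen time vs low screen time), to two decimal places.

The missing cell is in the exposed row: 2688 − 1321 = 1367.
So a = 1367, b = 1321, c = 1006, d = 1600.
OR = (a·d)/(b·c) = (1367 × 1600) / (1321 × 1006) = 2187200 / 1328926 = 1.64584

1.65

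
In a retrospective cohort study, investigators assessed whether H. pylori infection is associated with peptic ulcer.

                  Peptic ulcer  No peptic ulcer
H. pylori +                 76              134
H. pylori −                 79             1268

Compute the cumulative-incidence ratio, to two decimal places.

6.17

Cells: a = 76, b = 134, c = 79, d = 1268.
Risk in exposed = 76/210 = 0.36190; risk in unexposed = 79/1347 = 0.05865.
RR = 0.36190 / 0.05865 = 6.17071
The risk among the exposed is 6.17 times that among the unexposed.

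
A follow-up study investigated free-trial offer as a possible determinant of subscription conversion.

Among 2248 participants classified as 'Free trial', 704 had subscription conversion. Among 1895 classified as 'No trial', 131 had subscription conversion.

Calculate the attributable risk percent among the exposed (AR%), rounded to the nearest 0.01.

77.93

From the description: a = 704, b = 1544, c = 131, d = 1764.
Risk in exposed = 704/2248 = 0.31317; risk in unexposed = 131/1895 = 0.06913.
RR = 0.31317/0.06913 = 4.53017
AR% = (RR − 1)/RR × 100 = (4.53017 − 1)/4.53017 × 100 = 77.9258%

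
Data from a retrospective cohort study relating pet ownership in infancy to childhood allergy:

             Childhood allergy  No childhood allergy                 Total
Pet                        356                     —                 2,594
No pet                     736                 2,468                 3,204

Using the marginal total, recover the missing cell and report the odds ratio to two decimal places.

0.53

The missing cell is in the exposed row: 2594 − 356 = 2238.
So a = 356, b = 2238, c = 736, d = 2468.
OR = (a·d)/(b·c) = (356 × 2468) / (2238 × 736) = 878608 / 1647168 = 0.53341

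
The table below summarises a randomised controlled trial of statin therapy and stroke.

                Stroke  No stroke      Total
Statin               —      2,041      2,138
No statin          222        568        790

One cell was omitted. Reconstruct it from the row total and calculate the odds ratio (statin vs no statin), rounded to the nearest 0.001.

The missing cell is in the exposed row: 2138 − 2041 = 97.
So a = 97, b = 2041, c = 222, d = 568.
OR = (a·d)/(b·c) = (97 × 568) / (2041 × 222) = 55096 / 453102 = 0.12160

0.122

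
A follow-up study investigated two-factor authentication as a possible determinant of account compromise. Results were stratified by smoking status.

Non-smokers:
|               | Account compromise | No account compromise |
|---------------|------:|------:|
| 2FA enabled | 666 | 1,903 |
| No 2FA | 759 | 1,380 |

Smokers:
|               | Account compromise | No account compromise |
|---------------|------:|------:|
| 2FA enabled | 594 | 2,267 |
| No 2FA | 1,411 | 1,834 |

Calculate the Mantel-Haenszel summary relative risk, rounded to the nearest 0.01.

RR_MH = Σ(aᵢ·n₀ᵢ/nᵢ) / Σ(cᵢ·n₁ᵢ/nᵢ), with n₁ᵢ = aᵢ+bᵢ (exposed), n₀ᵢ = cᵢ+dᵢ (unexposed), nᵢ = n₁ᵢ+n₀ᵢ.
Stratum 1 (Non-smokers): n₁ = 2569, n₀ = 2139, n = 4708; a·n₀/n = 666·2139/4708 = 302.5858; c·n₁/n = 759·2569/4708 = 414.1612
Stratum 2 (Smokers): n₁ = 2861, n₀ = 3245, n = 6106; a·n₀/n = 594·3245/6106 = 315.6780; c·n₁/n = 1411·2861/6106 = 661.1318
RR_MH = (302.5858 + 315.6780) / (414.1612 + 661.1318) = 618.2638 / 1075.2931 = 0.57497

0.57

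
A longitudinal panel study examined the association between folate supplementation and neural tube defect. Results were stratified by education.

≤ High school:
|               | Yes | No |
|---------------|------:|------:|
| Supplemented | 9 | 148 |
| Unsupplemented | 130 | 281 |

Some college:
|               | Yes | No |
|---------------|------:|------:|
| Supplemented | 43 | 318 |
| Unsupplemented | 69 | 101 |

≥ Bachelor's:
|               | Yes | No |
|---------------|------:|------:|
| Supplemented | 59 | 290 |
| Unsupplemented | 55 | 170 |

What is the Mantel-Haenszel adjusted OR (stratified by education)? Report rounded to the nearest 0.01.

OR_MH = Σ(aᵢdᵢ/nᵢ) / Σ(bᵢcᵢ/nᵢ), where nᵢ is the stratum total.
Stratum 1 (≤ High school): n = 568; a·d/n = 9·281/568 = 4.4525; b·c/n = 148·130/568 = 33.8732
Stratum 2 (Some college): n = 531; a·d/n = 43·101/531 = 8.1789; b·c/n = 318·69/531 = 41.3220
Stratum 3 (≥ Bachelor's): n = 574; a·d/n = 59·170/574 = 17.4739; b·c/n = 290·55/574 = 27.7875
OR_MH = (4.4525 + 8.1789 + 17.4739) / (33.8732 + 41.3220 + 27.7875) = 30.1052 / 102.9827 = 0.29233

0.29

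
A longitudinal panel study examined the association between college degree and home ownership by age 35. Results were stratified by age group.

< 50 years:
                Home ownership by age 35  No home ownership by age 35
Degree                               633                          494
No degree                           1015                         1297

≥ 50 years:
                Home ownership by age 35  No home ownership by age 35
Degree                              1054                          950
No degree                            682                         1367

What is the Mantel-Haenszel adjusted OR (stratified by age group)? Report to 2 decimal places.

OR_MH = Σ(aᵢdᵢ/nᵢ) / Σ(bᵢcᵢ/nᵢ), where nᵢ is the stratum total.
Stratum 1 (< 50 years): n = 3439; a·d/n = 633·1297/3439 = 238.7325; b·c/n = 494·1015/3439 = 145.8011
Stratum 2 (≥ 50 years): n = 4053; a·d/n = 1054·1367/4053 = 355.4942; b·c/n = 950·682/4053 = 159.8569
OR_MH = (238.7325 + 355.4942) / (145.8011 + 159.8569) = 594.2267 / 305.6580 = 1.94409

1.94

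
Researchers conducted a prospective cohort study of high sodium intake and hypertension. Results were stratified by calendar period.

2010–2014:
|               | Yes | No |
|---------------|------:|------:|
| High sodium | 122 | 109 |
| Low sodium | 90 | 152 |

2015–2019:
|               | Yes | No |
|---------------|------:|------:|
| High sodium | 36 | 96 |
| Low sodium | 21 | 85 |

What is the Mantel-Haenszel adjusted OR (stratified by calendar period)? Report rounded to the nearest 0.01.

1.78

OR_MH = Σ(aᵢdᵢ/nᵢ) / Σ(bᵢcᵢ/nᵢ), where nᵢ is the stratum total.
Stratum 1 (2010–2014): n = 473; a·d/n = 122·152/473 = 39.2051; b·c/n = 109·90/473 = 20.7400
Stratum 2 (2015–2019): n = 238; a·d/n = 36·85/238 = 12.8571; b·c/n = 96·21/238 = 8.4706
OR_MH = (39.2051 + 12.8571) / (20.7400 + 8.4706) = 52.0622 / 29.2105 = 1.78231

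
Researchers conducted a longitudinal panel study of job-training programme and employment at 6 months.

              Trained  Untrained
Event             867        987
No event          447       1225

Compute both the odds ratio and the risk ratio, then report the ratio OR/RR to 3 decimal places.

1.628

Reading the table with exposure as columns: a = 867 (Trained, case), b = 447 (Trained, non-case), c = 987 (Untrained, case), d = 1225.
OR = (867·1225)/(447·987) = 1062075/441189 = 2.40730
Risk in exposed = 867/1314 = 0.65982; risk in unexposed = 987/2212 = 0.44620; RR = 1.47874
OR/RR = 2.40730 / 1.47874 = 1.62794
The outcome is not rare, so the OR lies further from 1 than the RR.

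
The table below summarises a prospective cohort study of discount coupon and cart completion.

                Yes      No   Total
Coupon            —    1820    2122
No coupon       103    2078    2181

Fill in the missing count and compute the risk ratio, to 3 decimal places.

The missing cell is in the exposed row: 2122 − 1820 = 302.
So a = 302, b = 1820, c = 103, d = 2078.
RR = [a/(a+b)] / [c/(c+d)] = (302/2122) / (103/2181) = 0.14232/0.04723 = 3.01356

3.014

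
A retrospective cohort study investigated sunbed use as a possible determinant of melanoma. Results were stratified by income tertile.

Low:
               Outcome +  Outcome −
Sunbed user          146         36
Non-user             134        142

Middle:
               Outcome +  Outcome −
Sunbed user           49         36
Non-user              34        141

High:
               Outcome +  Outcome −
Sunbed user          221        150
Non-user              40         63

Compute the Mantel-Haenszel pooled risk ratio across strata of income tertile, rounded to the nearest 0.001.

1.766

RR_MH = Σ(aᵢ·n₀ᵢ/nᵢ) / Σ(cᵢ·n₁ᵢ/nᵢ), with n₁ᵢ = aᵢ+bᵢ (exposed), n₀ᵢ = cᵢ+dᵢ (unexposed), nᵢ = n₁ᵢ+n₀ᵢ.
Stratum 1 (Low): n₁ = 182, n₀ = 276, n = 458; a·n₀/n = 146·276/458 = 87.9825; c·n₁/n = 134·182/458 = 53.2489
Stratum 2 (Middle): n₁ = 85, n₀ = 175, n = 260; a·n₀/n = 49·175/260 = 32.9808; c·n₁/n = 34·85/260 = 11.1154
Stratum 3 (High): n₁ = 371, n₀ = 103, n = 474; a·n₀/n = 221·103/474 = 48.0232; c·n₁/n = 40·371/474 = 31.3080
RR_MH = (87.9825 + 32.9808 + 48.0232) / (53.2489 + 11.1154 + 31.3080) = 168.9865 / 95.6723 = 1.76631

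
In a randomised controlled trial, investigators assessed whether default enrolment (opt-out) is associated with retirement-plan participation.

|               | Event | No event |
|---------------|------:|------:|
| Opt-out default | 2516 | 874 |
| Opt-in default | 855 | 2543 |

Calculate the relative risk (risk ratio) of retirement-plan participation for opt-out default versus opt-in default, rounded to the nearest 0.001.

2.950

Cells: a = 2516, b = 874, c = 855, d = 2543.
Risk in exposed = 2516/3390 = 0.74218; risk in unexposed = 855/3398 = 0.25162.
RR = 0.74218 / 0.25162 = 2.94963
The risk among the exposed is 2.95 times that among the unexposed.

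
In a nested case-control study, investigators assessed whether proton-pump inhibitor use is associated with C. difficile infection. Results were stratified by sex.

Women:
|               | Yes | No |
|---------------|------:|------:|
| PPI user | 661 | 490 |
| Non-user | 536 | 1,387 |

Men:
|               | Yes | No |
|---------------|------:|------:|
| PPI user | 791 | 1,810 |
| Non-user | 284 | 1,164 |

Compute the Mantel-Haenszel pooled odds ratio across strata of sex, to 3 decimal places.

2.475

OR_MH = Σ(aᵢdᵢ/nᵢ) / Σ(bᵢcᵢ/nᵢ), where nᵢ is the stratum total.
Stratum 1 (Women): n = 3074; a·d/n = 661·1387/3074 = 298.2456; b·c/n = 490·536/3074 = 85.4392
Stratum 2 (Men): n = 4049; a·d/n = 791·1164/4049 = 227.3954; b·c/n = 1810·284/4049 = 126.9548
OR_MH = (298.2456 + 227.3954) / (85.4392 + 126.9548) = 525.6410 / 212.3940 = 2.47484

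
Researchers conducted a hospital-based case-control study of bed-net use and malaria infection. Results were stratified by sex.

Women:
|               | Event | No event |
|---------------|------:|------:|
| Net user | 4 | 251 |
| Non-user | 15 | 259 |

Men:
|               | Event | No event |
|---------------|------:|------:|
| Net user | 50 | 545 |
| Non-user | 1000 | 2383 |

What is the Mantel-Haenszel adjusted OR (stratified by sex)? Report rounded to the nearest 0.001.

OR_MH = Σ(aᵢdᵢ/nᵢ) / Σ(bᵢcᵢ/nᵢ), where nᵢ is the stratum total.
Stratum 1 (Women): n = 529; a·d/n = 4·259/529 = 1.9584; b·c/n = 251·15/529 = 7.1172
Stratum 2 (Men): n = 3978; a·d/n = 50·2383/3978 = 29.9522; b·c/n = 545·1000/3978 = 137.0035
OR_MH = (1.9584 + 29.9522) / (7.1172 + 137.0035) = 31.9106 / 144.1207 = 0.22142

0.221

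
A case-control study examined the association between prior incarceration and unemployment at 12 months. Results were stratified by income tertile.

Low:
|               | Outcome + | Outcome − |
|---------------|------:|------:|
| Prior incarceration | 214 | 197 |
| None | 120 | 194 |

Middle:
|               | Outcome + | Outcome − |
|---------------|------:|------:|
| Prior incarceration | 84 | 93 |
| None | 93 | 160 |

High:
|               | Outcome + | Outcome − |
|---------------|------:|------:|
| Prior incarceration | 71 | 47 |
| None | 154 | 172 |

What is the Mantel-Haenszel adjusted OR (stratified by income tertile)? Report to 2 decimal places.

1.68

OR_MH = Σ(aᵢdᵢ/nᵢ) / Σ(bᵢcᵢ/nᵢ), where nᵢ is the stratum total.
Stratum 1 (Low): n = 725; a·d/n = 214·194/725 = 57.2634; b·c/n = 197·120/725 = 32.6069
Stratum 2 (Middle): n = 430; a·d/n = 84·160/430 = 31.2558; b·c/n = 93·93/430 = 20.1140
Stratum 3 (High): n = 444; a·d/n = 71·172/444 = 27.5045; b·c/n = 47·154/444 = 16.3018
OR_MH = (57.2634 + 31.2558 + 27.5045) / (32.6069 + 20.1140 + 16.3018) = 116.0238 / 69.0227 = 1.68095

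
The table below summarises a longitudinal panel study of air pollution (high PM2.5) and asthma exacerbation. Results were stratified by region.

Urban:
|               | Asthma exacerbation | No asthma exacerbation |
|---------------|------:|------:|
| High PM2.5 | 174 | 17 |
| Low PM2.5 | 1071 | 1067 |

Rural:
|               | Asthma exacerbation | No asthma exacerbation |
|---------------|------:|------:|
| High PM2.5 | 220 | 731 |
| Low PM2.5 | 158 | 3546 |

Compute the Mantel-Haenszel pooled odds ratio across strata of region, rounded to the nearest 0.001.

7.579

OR_MH = Σ(aᵢdᵢ/nᵢ) / Σ(bᵢcᵢ/nᵢ), where nᵢ is the stratum total.
Stratum 1 (Urban): n = 2329; a·d/n = 174·1067/2329 = 79.7158; b·c/n = 17·1071/2329 = 7.8175
Stratum 2 (Rural): n = 4655; a·d/n = 220·3546/4655 = 167.5875; b·c/n = 731·158/4655 = 24.8116
OR_MH = (79.7158 + 167.5875) / (7.8175 + 24.8116) = 247.3033 / 32.6291 = 7.57922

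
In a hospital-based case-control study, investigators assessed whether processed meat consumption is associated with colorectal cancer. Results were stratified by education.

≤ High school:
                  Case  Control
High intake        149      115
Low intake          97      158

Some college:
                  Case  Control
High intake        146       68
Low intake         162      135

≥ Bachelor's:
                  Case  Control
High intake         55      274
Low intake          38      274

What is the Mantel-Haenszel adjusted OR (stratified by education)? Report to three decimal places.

1.812

OR_MH = Σ(aᵢdᵢ/nᵢ) / Σ(bᵢcᵢ/nᵢ), where nᵢ is the stratum total.
Stratum 1 (≤ High school): n = 519; a·d/n = 149·158/519 = 45.3603; b·c/n = 115·97/519 = 21.4933
Stratum 2 (Some college): n = 511; a·d/n = 146·135/511 = 38.5714; b·c/n = 68·162/511 = 21.5577
Stratum 3 (≥ Bachelor's): n = 641; a·d/n = 55·274/641 = 23.5101; b·c/n = 274·38/641 = 16.2434
OR_MH = (45.3603 + 38.5714 + 23.5101) / (21.4933 + 21.5577 + 16.2434) = 107.4419 / 59.2944 = 1.81201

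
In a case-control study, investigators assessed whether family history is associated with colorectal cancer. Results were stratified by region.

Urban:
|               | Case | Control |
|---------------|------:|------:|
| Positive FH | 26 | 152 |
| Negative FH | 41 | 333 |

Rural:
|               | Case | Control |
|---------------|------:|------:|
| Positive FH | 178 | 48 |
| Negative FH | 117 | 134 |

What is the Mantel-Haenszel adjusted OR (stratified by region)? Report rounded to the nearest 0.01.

OR_MH = Σ(aᵢdᵢ/nᵢ) / Σ(bᵢcᵢ/nᵢ), where nᵢ is the stratum total.
Stratum 1 (Urban): n = 552; a·d/n = 26·333/552 = 15.6848; b·c/n = 152·41/552 = 11.2899
Stratum 2 (Rural): n = 477; a·d/n = 178·134/477 = 50.0042; b·c/n = 48·117/477 = 11.7736
OR_MH = (15.6848 + 50.0042) / (11.2899 + 11.7736) = 65.6890 / 23.0634 = 2.84819

2.85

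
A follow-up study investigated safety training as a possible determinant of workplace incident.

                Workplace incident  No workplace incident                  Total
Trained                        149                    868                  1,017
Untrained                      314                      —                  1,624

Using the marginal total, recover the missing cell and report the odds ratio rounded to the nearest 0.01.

The missing cell is in the unexposed row: 1624 − 314 = 1310.
So a = 149, b = 868, c = 314, d = 1310.
OR = (a·d)/(b·c) = (149 × 1310) / (868 × 314) = 195190 / 272552 = 0.71616

0.72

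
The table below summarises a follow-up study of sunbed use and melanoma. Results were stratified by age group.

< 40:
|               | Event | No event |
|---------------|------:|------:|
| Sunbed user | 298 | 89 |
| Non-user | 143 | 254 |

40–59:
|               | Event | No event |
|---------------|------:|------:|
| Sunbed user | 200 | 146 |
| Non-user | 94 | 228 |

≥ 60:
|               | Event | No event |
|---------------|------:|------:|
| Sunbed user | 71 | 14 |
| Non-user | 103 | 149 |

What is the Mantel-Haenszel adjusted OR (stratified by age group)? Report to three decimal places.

4.779

OR_MH = Σ(aᵢdᵢ/nᵢ) / Σ(bᵢcᵢ/nᵢ), where nᵢ is the stratum total.
Stratum 1 (< 40): n = 784; a·d/n = 298·254/784 = 96.5459; b·c/n = 89·143/784 = 16.2334
Stratum 2 (40–59): n = 668; a·d/n = 200·228/668 = 68.2635; b·c/n = 146·94/668 = 20.5449
Stratum 3 (≥ 60): n = 337; a·d/n = 71·149/337 = 31.3917; b·c/n = 14·103/337 = 4.2789
OR_MH = (96.5459 + 68.2635 + 31.3917) / (16.2334 + 20.5449 + 4.2789) = 196.2011 / 41.0573 = 4.77872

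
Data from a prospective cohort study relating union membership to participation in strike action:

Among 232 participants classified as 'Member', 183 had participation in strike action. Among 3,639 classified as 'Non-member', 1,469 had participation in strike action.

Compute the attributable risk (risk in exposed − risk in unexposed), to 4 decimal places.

From the description: a = 183, b = 49, c = 1469, d = 2170.
Risk in exposed = 183/232 = 0.788793; risk in unexposed = 1469/3639 = 0.403682.
Risk difference = 0.788793 − 0.403682 = 0.385111

0.3851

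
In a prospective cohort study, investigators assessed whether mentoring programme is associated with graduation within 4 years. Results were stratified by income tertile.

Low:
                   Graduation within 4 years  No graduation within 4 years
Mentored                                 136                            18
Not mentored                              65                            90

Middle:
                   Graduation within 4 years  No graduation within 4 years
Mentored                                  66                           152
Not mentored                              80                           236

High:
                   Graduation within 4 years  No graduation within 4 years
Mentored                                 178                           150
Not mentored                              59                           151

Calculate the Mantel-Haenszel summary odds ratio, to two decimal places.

2.76

OR_MH = Σ(aᵢdᵢ/nᵢ) / Σ(bᵢcᵢ/nᵢ), where nᵢ is the stratum total.
Stratum 1 (Low): n = 309; a·d/n = 136·90/309 = 39.6117; b·c/n = 18·65/309 = 3.7864
Stratum 2 (Middle): n = 534; a·d/n = 66·236/534 = 29.1685; b·c/n = 152·80/534 = 22.7715
Stratum 3 (High): n = 538; a·d/n = 178·151/538 = 49.9591; b·c/n = 150·59/538 = 16.4498
OR_MH = (39.6117 + 29.1685 + 49.9591) / (3.7864 + 22.7715 + 16.4498) = 118.7393 / 43.0078 = 2.76088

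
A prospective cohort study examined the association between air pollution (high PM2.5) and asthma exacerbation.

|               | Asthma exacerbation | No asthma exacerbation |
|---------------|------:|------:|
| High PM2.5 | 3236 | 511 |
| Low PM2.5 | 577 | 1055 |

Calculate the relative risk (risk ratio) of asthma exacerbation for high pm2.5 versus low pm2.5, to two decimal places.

Cells: a = 3236, b = 511, c = 577, d = 1055.
Risk in exposed = 3236/3747 = 0.86362; risk in unexposed = 577/1632 = 0.35355.
RR = 0.86362 / 0.35355 = 2.44269
The risk among the exposed is 2.44 times that among the unexposed.

2.44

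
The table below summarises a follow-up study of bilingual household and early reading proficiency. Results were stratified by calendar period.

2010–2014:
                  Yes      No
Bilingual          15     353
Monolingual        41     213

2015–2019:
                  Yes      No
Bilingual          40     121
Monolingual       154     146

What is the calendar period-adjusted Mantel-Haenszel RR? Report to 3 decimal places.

0.412

RR_MH = Σ(aᵢ·n₀ᵢ/nᵢ) / Σ(cᵢ·n₁ᵢ/nᵢ), with n₁ᵢ = aᵢ+bᵢ (exposed), n₀ᵢ = cᵢ+dᵢ (unexposed), nᵢ = n₁ᵢ+n₀ᵢ.
Stratum 1 (2010–2014): n₁ = 368, n₀ = 254, n = 622; a·n₀/n = 15·254/622 = 6.1254; c·n₁/n = 41·368/622 = 24.2572
Stratum 2 (2015–2019): n₁ = 161, n₀ = 300, n = 461; a·n₀/n = 40·300/461 = 26.0304; c·n₁/n = 154·161/461 = 53.7831
RR_MH = (6.1254 + 26.0304) / (24.2572 + 53.7831) = 32.1558 / 78.0403 = 0.41204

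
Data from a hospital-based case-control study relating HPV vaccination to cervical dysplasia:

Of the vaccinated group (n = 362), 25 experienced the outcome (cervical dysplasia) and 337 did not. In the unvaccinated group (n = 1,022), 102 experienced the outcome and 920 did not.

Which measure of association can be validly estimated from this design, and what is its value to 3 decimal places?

0.669

From the description: a = 25, b = 337, c = 102, d = 920.
This is a hospital-based case-control study: participants were sampled on outcome status, so risks in the source population cannot be estimated directly — relative risk is not valid here. The odds ratio is the appropriate measure.
OR = (a·d)/(b·c) = (25 × 920) / (337 × 102) = 23000 / 34374 = 0.66911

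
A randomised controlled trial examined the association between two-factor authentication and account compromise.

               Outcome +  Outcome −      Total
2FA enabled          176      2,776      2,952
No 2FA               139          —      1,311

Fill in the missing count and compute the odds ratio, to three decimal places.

0.535

The missing cell is in the unexposed row: 1311 − 139 = 1172.
So a = 176, b = 2776, c = 139, d = 1172.
OR = (a·d)/(b·c) = (176 × 1172) / (2776 × 139) = 206272 / 385864 = 0.53457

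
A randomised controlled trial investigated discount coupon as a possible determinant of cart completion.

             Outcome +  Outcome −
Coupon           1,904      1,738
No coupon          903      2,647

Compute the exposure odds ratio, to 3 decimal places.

Cells: a = 1904, b = 1738, c = 903, d = 2647.
OR = (a·d)/(b·c) = (1904 × 2647) / (1738 × 903) = 5039888 / 1569414 = 3.21132
The odds of cart completion are about 3.21 times as high in the coupon group.

3.211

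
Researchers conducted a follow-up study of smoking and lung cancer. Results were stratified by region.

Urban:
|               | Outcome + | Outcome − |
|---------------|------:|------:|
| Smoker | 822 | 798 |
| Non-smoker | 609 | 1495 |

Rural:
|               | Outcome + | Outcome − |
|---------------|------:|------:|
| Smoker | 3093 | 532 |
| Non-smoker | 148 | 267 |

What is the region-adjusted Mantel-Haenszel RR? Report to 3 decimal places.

RR_MH = Σ(aᵢ·n₀ᵢ/nᵢ) / Σ(cᵢ·n₁ᵢ/nᵢ), with n₁ᵢ = aᵢ+bᵢ (exposed), n₀ᵢ = cᵢ+dᵢ (unexposed), nᵢ = n₁ᵢ+n₀ᵢ.
Stratum 1 (Urban): n₁ = 1620, n₀ = 2104, n = 3724; a·n₀/n = 822·2104/3724 = 464.4168; c·n₁/n = 609·1620/3724 = 264.9248
Stratum 2 (Rural): n₁ = 3625, n₀ = 415, n = 4040; a·n₀/n = 3093·415/4040 = 317.7215; c·n₁/n = 148·3625/4040 = 132.7970
RR_MH = (464.4168 + 317.7215) / (264.9248 + 132.7970) = 782.1383 / 397.7218 = 1.96655

1.967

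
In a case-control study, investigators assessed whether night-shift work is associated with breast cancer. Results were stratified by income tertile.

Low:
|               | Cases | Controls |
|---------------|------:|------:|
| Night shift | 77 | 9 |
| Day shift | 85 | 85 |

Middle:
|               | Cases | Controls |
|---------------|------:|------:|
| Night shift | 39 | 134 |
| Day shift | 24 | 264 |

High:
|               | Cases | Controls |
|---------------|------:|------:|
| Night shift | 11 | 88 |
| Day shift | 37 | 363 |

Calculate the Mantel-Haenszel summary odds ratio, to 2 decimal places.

OR_MH = Σ(aᵢdᵢ/nᵢ) / Σ(bᵢcᵢ/nᵢ), where nᵢ is the stratum total.
Stratum 1 (Low): n = 256; a·d/n = 77·85/256 = 25.5664; b·c/n = 9·85/256 = 2.9883
Stratum 2 (Middle): n = 461; a·d/n = 39·264/461 = 22.3341; b·c/n = 134·24/461 = 6.9761
Stratum 3 (High): n = 499; a·d/n = 11·363/499 = 8.0020; b·c/n = 88·37/499 = 6.5251
OR_MH = (25.5664 + 22.3341 + 8.0020) / (2.9883 + 6.9761 + 6.5251) = 55.9025 / 16.4895 = 3.39019

3.39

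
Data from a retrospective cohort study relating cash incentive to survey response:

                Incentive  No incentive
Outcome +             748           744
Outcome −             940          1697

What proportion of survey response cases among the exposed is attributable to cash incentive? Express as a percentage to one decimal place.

31.2

Reading the table with exposure as columns: a = 748 (Incentive, case), b = 940 (Incentive, non-case), c = 744 (No incentive, case), d = 1697.
Risk in exposed = 748/1688 = 0.44313; risk in unexposed = 744/2441 = 0.30479.
RR = 0.44313/0.30479 = 1.45386
AR% = (RR − 1)/RR × 100 = (1.45386 − 1)/1.45386 × 100 = 31.2178%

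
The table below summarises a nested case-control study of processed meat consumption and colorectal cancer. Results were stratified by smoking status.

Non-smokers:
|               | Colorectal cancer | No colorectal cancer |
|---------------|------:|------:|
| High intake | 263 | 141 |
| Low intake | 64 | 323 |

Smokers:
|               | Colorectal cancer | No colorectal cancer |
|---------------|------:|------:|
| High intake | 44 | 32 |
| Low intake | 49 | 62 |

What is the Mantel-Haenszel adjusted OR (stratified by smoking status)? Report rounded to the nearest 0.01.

6.16

OR_MH = Σ(aᵢdᵢ/nᵢ) / Σ(bᵢcᵢ/nᵢ), where nᵢ is the stratum total.
Stratum 1 (Non-smokers): n = 791; a·d/n = 263·323/791 = 107.3944; b·c/n = 141·64/791 = 11.4083
Stratum 2 (Smokers): n = 187; a·d/n = 44·62/187 = 14.5882; b·c/n = 32·49/187 = 8.3850
OR_MH = (107.3944 + 14.5882) / (11.4083 + 8.3850) = 121.9827 / 19.7934 = 6.16280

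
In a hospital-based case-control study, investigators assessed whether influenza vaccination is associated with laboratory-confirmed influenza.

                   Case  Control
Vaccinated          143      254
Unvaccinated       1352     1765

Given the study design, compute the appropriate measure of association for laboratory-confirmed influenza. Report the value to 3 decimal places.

Cells: a = 143, b = 254, c = 1352, d = 1765.
This is a hospital-based case-control study: participants were sampled on outcome status, so risks in the source population cannot be estimated directly — relative risk is not valid here. The odds ratio is the appropriate measure.
OR = (a·d)/(b·c) = (143 × 1765) / (254 × 1352) = 252395 / 343408 = 0.73497

0.735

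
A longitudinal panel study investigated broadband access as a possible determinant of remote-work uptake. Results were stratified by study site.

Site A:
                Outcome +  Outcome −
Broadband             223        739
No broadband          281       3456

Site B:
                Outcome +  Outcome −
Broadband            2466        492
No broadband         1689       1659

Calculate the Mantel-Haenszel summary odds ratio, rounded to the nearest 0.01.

OR_MH = Σ(aᵢdᵢ/nᵢ) / Σ(bᵢcᵢ/nᵢ), where nᵢ is the stratum total.
Stratum 1 (Site A): n = 4699; a·d/n = 223·3456/4699 = 164.0111; b·c/n = 739·281/4699 = 44.1922
Stratum 2 (Site B): n = 6306; a·d/n = 2466·1659/6306 = 648.7621; b·c/n = 492·1689/6306 = 131.7774
OR_MH = (164.0111 + 648.7621) / (44.1922 + 131.7774) = 812.7732 / 175.9695 = 4.61883

4.62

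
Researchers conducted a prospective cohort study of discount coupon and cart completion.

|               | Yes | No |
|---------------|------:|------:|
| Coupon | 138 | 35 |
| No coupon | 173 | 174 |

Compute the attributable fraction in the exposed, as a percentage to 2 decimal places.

37.50

Cells: a = 138, b = 35, c = 173, d = 174.
Risk in exposed = 138/173 = 0.79769; risk in unexposed = 173/347 = 0.49856.
RR = 0.79769/0.49856 = 1.59999
AR% = (RR − 1)/RR × 100 = (1.59999 − 1)/1.59999 × 100 = 37.4995%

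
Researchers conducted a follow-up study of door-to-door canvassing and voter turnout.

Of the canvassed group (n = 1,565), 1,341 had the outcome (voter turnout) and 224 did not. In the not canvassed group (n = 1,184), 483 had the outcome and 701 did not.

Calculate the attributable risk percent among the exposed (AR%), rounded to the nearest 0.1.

52.4

From the description: a = 1341, b = 224, c = 483, d = 701.
Risk in exposed = 1341/1565 = 0.85687; risk in unexposed = 483/1184 = 0.40794.
RR = 0.85687/0.40794 = 2.10048
AR% = (RR − 1)/RR × 100 = (2.10048 − 1)/2.10048 × 100 = 52.3919%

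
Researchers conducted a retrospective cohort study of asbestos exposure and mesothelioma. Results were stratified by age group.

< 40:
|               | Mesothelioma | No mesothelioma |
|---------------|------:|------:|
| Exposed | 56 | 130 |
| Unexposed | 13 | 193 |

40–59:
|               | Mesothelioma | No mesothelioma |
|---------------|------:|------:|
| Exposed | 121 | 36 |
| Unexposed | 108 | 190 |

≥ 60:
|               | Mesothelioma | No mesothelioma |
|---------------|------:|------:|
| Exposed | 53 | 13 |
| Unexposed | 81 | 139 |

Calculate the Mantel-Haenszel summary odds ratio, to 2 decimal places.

6.28

OR_MH = Σ(aᵢdᵢ/nᵢ) / Σ(bᵢcᵢ/nᵢ), where nᵢ is the stratum total.
Stratum 1 (< 40): n = 392; a·d/n = 56·193/392 = 27.5714; b·c/n = 130·13/392 = 4.3112
Stratum 2 (40–59): n = 455; a·d/n = 121·190/455 = 50.5275; b·c/n = 36·108/455 = 8.5451
Stratum 3 (≥ 60): n = 286; a·d/n = 53·139/286 = 25.7587; b·c/n = 13·81/286 = 3.6818
OR_MH = (27.5714 + 50.5275 + 25.7587) / (4.3112 + 8.5451 + 3.6818) = 103.8576 / 16.5381 = 6.27990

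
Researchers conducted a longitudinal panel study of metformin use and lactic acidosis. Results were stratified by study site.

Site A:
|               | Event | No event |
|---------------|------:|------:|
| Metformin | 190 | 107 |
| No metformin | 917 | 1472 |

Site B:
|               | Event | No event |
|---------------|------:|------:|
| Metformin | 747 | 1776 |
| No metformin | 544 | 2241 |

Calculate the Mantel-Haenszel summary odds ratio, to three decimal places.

OR_MH = Σ(aᵢdᵢ/nᵢ) / Σ(bᵢcᵢ/nᵢ), where nᵢ is the stratum total.
Stratum 1 (Site A): n = 2686; a·d/n = 190·1472/2686 = 104.1251; b·c/n = 107·917/2686 = 36.5298
Stratum 2 (Site B): n = 5308; a·d/n = 747·2241/5308 = 315.3781; b·c/n = 1776·544/5308 = 182.0166
OR_MH = (104.1251 + 315.3781) / (36.5298 + 182.0166) = 419.5032 / 218.5464 = 1.91952

1.920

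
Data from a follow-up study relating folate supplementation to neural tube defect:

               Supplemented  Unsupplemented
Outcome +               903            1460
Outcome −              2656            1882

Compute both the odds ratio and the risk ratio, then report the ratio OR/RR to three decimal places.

Reading the table with exposure as columns: a = 903 (Supplemented, case), b = 2656 (Supplemented, non-case), c = 1460 (Unsupplemented, case), d = 1882.
OR = (903·1882)/(2656·1460) = 1699446/3877760 = 0.43825
Risk in exposed = 903/3559 = 0.25372; risk in unexposed = 1460/3342 = 0.43686; RR = 0.58078
OR/RR = 0.43825 / 0.58078 = 0.75459
The outcome is not rare, so the OR lies further from 1 than the RR.

0.755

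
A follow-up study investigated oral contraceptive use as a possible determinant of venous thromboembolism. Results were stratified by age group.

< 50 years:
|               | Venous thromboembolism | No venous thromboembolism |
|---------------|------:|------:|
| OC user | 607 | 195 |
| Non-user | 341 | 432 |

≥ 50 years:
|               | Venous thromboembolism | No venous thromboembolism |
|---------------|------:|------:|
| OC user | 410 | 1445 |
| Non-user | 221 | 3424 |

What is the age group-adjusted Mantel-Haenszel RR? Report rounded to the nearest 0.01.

2.30

RR_MH = Σ(aᵢ·n₀ᵢ/nᵢ) / Σ(cᵢ·n₁ᵢ/nᵢ), with n₁ᵢ = aᵢ+bᵢ (exposed), n₀ᵢ = cᵢ+dᵢ (unexposed), nᵢ = n₁ᵢ+n₀ᵢ.
Stratum 1 (< 50 years): n₁ = 802, n₀ = 773, n = 1575; a·n₀/n = 607·773/1575 = 297.9117; c·n₁/n = 341·802/1575 = 173.6394
Stratum 2 (≥ 50 years): n₁ = 1855, n₀ = 3645, n = 5500; a·n₀/n = 410·3645/5500 = 271.7182; c·n₁/n = 221·1855/5500 = 74.5373
RR_MH = (297.9117 + 271.7182) / (173.6394 + 74.5373) = 569.6299 / 248.1766 = 2.29526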